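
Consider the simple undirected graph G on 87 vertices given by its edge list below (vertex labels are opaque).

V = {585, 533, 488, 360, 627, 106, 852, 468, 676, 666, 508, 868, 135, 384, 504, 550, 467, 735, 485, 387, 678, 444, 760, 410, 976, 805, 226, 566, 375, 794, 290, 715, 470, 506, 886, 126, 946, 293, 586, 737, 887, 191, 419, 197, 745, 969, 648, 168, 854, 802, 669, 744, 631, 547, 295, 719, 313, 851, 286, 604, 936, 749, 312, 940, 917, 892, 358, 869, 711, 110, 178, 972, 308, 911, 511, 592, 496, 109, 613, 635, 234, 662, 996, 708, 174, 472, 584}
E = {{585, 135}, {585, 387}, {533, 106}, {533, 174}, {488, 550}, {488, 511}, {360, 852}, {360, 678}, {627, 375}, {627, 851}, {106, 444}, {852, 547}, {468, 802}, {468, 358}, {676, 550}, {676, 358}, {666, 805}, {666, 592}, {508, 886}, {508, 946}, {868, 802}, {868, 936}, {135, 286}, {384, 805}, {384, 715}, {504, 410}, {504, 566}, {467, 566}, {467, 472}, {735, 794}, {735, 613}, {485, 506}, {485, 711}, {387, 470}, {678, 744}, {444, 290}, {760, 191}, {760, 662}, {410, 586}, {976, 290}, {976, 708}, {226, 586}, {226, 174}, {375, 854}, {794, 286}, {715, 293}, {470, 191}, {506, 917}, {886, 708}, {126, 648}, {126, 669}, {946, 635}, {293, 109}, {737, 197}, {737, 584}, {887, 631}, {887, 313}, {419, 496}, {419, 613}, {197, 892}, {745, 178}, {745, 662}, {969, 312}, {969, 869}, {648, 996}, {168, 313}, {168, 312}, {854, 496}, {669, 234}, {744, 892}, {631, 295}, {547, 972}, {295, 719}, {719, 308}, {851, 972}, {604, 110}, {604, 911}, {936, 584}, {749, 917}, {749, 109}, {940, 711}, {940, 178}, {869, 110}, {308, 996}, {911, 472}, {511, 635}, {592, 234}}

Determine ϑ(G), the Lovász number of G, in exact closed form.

87*cos(pi/87)/(cos(pi/87) + 1)

N(592) = {666, 234}, |N(592)| = 2.
deg(585) = 2; N(585) = {135, 387}.
N(854) = {375, 496}, |N(854)| = 2.
Vertex 745 has 2 neighbors: 178, 662.
deg(v) = 2 for all v (|V|=87); the odd cycle C_{87}.
A has 44 distinct eigenvalues ≈ [2.0, 1.99479, 1.97917, 1.95324, 1.91713, 1.87102, 1.81515, 1.74982, 1.67537, 1.59219, 1.5007, 1.40139, 1.29477, 1.18141, 1.06188, 0.93682, 0.80687, 0.67272, 0.53506, 0.39461, 0.2521, 0.10828, -0.03611, -0.18031, -0.32356, -0.46513, -0.60428, -0.74028, -0.87241, -1.0, -1.12237, -1.2389, -1.34896, -1.45199, -1.54745, -1.63484, -1.71371, -1.78365, -1.84429, -1.89531, -1.93645, -1.96749, -1.98828, -1.9987].
Lovász (edge-transitive): ϑ = −87·(-2*cos(pi/87))/((2)−(-2*cos(pi/87))) = 87*cos(pi/87)/(cos(pi/87) + 1).
ϑ(G) ≈ 43.48581645.
Lovász sandwich 43 ≤ 87*cos(pi/87)/(cos(pi/87) + 1) ≤ 44: both strict.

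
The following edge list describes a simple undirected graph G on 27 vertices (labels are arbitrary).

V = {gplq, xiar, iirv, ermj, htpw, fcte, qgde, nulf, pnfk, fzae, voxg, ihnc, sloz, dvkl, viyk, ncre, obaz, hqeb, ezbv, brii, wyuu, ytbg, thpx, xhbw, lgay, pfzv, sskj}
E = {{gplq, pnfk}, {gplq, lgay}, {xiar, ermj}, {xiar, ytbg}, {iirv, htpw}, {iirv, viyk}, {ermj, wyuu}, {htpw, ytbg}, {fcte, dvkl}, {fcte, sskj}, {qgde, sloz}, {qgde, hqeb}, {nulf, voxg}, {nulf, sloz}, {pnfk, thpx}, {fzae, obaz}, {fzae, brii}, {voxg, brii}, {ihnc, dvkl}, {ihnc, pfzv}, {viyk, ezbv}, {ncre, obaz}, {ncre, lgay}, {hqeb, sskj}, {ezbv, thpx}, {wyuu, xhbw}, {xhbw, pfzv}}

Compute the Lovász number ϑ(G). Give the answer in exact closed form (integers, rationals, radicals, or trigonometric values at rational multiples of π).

deg(thpx) = 2; N(thpx) = {pnfk, ezbv}.
Vertex htpw has 2 neighbors: iirv, ytbg.
Vertex wyuu has 2 neighbors: ermj, xhbw.
deg(brii) = 2; N(brii) = {fzae, voxg}.
deg(v) = 2 for all v (|V|=27); connected 2-regular on 27 ⇒ C_{27}.
Distinct eigenvalues (to 3 d.p.): [2.0, 1.946, 1.787, 1.532, 1.194, 0.792, 0.347, -0.116, -0.574, -1.0, -1.372, -1.671, -1.879, -1.986].
Lovász (edge-transitive): ϑ = −27·(-2*cos(pi/27))/((2)−(-2*cos(pi/27))) = 27*cos(pi/27)/(cos(pi/27) + 1).
ϑ(G) ≈ 13.454204087.
Sandwich: α(G)=13 ≤ ϑ(G)=27*cos(pi/27)/(cos(pi/27) + 1) ≤ χ(Ḡ)=14 (both strict).

27*cos(pi/27)/(cos(pi/27) + 1)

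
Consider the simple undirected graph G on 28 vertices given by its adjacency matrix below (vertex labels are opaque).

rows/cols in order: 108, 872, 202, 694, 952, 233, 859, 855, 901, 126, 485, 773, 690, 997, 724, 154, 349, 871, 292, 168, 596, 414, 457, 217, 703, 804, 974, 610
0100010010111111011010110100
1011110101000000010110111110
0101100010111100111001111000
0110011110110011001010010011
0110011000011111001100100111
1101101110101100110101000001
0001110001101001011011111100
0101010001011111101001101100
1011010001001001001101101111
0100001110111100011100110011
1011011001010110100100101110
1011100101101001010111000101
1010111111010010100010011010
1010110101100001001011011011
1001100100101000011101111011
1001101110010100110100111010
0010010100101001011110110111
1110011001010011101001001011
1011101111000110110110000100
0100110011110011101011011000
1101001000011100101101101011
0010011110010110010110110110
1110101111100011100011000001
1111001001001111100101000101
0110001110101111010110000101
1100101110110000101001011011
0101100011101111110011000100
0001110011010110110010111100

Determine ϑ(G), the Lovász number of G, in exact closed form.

Vertex 724 has 15 neighbors: 108, 694, 952, 855, 485, 690, 871, 292, 168, 414, 457, 217, 703, 974, 610.
N(901) = {108, 202, 694, 233, 126, 690, 154, 292, 168, 414, 457, 703, 804, 974, 610}, |N(901)| = 15.
Vertex 217 has 15 neighbors: 108, 872, 202, 694, 859, 126, 690, 997, 724, 154, 349, 168, 414, 804, 610.
deg(872) = 15; N(872) = {108, 202, 694, 952, 233, 855, 126, 871, 168, 596, 457, 217, 703, 804, 974}.
deg(v) = 15 for all v (|V|=28); Kneser-type, 2-subsets of [8].
The 3 distinct eigenvalues: [15.0, 1.0, -5.0].
ϑ = −N·λ_min/(λ_max−λ_min) = −28·(-5)/(15−(-5)) = 7.
ϑ(G) ≈ 7.000000000.

7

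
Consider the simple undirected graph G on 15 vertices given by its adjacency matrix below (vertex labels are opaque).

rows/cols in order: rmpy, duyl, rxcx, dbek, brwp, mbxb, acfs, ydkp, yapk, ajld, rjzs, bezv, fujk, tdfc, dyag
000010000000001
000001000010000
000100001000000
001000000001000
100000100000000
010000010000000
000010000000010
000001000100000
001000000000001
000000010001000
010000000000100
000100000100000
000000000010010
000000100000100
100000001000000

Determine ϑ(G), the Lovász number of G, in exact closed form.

N(yapk) = {rxcx, dyag}, |N(yapk)| = 2.
deg(rmpy) = 2; N(rmpy) = {brwp, dyag}.
deg(ydkp) = 2; N(ydkp) = {mbxb, ajld}.
deg(mbxb) = 2; N(mbxb) = {duyl, ydkp}.
Regular of degree 2 on 15 vertices: this is C_{15}, the 15-cycle.
Distinct eigenvalues (to 4 d.p.): [2.0, 1.8271, 1.3383, 0.618, -0.2091, -1.0, -1.618, -1.9563].
With N=15: ϑ(G) = 15·(-(-1)*2*cos(pi/15))/(2−(-2*cos(pi/15))) = 15*cos(pi/15)/(cos(pi/15) + 1).
ϑ(G) ≈ 7.417148248.
Lovász sandwich 7 ≤ 15*cos(pi/15)/(cos(pi/15) + 1) ≤ 8: both strict.

15*cos(pi/15)/(cos(pi/15) + 1)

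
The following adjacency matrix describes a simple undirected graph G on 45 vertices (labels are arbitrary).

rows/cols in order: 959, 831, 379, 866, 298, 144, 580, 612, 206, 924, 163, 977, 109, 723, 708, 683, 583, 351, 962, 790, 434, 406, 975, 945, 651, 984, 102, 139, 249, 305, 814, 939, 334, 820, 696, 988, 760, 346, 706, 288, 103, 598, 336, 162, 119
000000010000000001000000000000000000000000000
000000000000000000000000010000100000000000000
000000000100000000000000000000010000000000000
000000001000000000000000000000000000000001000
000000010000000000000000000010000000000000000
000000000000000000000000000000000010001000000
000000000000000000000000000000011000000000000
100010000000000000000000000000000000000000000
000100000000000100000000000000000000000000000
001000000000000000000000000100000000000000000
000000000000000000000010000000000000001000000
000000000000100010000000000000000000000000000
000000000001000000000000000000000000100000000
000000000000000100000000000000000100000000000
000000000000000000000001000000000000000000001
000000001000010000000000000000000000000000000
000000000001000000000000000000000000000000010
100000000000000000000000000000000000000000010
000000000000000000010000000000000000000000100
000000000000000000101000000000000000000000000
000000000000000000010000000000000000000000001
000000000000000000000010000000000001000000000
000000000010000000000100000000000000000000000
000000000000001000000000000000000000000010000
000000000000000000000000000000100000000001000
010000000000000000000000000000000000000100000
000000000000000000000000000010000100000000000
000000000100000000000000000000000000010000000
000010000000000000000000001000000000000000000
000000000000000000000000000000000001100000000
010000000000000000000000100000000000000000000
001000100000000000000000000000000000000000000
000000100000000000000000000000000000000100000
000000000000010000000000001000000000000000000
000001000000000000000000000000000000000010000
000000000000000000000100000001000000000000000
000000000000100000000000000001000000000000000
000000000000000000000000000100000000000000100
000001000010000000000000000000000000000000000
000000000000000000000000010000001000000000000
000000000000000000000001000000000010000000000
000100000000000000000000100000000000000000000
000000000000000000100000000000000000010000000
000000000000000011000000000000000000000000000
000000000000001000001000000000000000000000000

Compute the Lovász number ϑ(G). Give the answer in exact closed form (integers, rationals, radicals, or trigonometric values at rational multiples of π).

45*cos(pi/45)/(cos(pi/45) + 1)

deg(351) = 2; N(351) = {959, 162}.
N(580) = {939, 334}, |N(580)| = 2.
deg(119) = 2; N(119) = {708, 434}.
Vertex 866 has 2 neighbors: 206, 598.
45-vertex 2-regular graph: connected 2-regular on 45 ⇒ C_{45}.
Distinct eigenvalues (to 6 d.p.): [2.0, 1.980536, 1.922523, 1.827091, 1.696096, 1.532089, 1.338261, 1.118386, 0.876742, 0.618034, 0.347296, 0.069799, -0.209057, -0.483844, -0.749213, -1.0, -1.231323, -1.43868, -1.618034, -1.765895, -1.879385, -1.956295, -1.995128].
Lovász (edge-transitive): ϑ = −45·(-2*cos(pi/45))/((2)−(-2*cos(pi/45))) = 45*cos(pi/45)/(cos(pi/45) + 1).
Numerically 22.472562147.
α=22, χ(Ḡ)=23; ϑ=45*cos(pi/45)/(cos(pi/45) + 1) lies between (both strict).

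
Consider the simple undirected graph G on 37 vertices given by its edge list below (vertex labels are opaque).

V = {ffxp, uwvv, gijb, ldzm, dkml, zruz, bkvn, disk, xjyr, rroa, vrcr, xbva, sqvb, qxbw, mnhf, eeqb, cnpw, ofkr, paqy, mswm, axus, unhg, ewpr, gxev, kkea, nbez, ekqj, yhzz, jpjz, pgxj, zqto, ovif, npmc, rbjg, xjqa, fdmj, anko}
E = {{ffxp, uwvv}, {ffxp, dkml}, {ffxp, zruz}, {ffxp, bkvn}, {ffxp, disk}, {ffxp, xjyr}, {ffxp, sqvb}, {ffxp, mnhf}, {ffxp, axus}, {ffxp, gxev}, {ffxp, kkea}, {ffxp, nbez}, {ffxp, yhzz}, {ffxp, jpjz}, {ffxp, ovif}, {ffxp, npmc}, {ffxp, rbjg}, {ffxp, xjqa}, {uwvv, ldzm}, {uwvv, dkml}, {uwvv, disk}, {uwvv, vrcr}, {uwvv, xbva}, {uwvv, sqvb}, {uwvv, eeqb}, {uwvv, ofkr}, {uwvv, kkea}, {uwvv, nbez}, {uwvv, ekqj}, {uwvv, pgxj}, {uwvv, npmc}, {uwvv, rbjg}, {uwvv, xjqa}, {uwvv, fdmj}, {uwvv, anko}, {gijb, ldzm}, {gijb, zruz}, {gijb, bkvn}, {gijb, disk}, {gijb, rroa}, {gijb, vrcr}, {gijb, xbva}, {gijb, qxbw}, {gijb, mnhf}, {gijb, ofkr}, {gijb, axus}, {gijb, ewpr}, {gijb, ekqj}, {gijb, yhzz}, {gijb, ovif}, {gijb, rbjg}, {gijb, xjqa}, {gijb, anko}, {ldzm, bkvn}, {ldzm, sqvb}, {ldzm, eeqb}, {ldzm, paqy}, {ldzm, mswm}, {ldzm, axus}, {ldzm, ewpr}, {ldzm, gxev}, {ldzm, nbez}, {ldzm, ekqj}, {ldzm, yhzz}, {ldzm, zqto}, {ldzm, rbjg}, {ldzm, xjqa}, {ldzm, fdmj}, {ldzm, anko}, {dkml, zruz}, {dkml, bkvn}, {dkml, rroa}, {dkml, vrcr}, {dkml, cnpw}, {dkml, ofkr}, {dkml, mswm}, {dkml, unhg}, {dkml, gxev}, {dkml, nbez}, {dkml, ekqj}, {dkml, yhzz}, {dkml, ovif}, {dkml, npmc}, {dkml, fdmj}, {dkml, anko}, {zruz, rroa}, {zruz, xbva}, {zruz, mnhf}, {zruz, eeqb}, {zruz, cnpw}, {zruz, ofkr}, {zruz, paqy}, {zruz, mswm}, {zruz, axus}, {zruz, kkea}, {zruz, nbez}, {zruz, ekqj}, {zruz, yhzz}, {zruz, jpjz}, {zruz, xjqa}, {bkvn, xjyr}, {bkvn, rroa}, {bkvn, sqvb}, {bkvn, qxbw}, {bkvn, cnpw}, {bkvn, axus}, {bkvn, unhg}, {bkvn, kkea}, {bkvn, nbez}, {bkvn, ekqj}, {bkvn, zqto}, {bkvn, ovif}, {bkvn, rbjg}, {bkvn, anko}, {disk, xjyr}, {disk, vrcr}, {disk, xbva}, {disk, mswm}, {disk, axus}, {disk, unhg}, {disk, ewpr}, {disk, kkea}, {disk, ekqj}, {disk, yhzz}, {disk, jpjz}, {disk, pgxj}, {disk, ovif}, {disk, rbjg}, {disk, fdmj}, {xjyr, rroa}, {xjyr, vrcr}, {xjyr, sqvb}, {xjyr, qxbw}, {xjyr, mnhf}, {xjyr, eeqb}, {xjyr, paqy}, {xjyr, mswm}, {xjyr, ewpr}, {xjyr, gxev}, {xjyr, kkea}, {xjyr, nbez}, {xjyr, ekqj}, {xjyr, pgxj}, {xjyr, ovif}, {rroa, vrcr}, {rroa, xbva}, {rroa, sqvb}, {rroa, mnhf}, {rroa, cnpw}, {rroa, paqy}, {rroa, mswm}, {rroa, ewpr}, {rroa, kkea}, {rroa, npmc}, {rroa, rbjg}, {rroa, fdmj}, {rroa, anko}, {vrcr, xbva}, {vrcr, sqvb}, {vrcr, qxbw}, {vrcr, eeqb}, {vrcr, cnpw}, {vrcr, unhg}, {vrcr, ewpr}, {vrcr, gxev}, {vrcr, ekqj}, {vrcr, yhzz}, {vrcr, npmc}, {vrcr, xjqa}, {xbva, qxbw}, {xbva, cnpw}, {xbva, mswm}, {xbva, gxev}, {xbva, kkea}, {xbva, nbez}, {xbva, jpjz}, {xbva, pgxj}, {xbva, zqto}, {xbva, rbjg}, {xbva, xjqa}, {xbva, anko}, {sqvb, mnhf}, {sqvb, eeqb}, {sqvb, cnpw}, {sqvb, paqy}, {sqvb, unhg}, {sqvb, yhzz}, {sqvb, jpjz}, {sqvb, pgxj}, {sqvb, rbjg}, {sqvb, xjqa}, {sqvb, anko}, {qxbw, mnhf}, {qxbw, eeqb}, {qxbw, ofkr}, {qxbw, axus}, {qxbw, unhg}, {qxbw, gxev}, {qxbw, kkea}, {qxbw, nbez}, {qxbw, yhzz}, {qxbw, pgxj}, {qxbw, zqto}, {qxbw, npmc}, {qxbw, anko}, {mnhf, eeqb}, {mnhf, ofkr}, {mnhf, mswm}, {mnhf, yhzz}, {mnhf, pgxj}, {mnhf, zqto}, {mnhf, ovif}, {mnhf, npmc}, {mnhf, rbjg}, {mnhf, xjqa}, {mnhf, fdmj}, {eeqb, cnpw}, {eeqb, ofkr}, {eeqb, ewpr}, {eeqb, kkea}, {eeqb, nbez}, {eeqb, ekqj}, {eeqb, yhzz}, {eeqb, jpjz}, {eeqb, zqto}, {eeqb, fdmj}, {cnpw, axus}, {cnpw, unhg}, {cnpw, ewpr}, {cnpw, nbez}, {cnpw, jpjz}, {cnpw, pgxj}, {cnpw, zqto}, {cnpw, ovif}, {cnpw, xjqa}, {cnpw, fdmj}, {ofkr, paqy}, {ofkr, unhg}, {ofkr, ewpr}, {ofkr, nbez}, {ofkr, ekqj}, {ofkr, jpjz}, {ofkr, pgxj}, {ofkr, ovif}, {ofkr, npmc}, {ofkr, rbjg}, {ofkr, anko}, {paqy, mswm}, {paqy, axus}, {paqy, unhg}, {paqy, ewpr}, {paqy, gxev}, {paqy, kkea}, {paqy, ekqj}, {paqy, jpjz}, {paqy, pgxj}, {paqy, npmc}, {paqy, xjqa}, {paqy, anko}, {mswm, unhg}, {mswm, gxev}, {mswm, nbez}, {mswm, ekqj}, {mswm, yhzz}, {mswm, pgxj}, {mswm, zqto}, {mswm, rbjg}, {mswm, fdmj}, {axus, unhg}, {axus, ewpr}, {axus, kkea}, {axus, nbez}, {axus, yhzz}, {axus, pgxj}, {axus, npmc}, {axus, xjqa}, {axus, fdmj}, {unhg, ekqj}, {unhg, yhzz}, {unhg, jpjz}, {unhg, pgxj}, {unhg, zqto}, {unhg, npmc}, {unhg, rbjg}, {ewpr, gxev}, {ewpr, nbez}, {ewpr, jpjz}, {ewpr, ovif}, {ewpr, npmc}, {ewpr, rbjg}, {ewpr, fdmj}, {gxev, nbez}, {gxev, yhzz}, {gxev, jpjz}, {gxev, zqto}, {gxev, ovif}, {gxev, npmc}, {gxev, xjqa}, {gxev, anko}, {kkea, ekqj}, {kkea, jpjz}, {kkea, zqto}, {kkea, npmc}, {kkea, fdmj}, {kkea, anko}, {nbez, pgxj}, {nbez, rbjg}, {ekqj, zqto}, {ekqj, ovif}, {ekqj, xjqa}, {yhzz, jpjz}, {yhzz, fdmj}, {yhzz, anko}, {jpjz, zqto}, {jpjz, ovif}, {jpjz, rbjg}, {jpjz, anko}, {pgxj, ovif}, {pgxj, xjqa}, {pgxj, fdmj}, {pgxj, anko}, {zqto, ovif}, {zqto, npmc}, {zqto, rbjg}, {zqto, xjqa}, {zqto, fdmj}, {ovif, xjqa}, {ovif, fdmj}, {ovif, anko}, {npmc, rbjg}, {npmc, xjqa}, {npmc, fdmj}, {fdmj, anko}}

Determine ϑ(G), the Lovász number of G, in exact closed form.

N(xjyr) = {ffxp, bkvn, disk, rroa, vrcr, sqvb, qxbw, mnhf, eeqb, paqy, mswm, ewpr, gxev, kkea, nbez, ekqj, pgxj, ovif}, |N(xjyr)| = 18.
Vertex nbez has 18 neighbors: ffxp, uwvv, ldzm, dkml, zruz, bkvn, xjyr, xbva, qxbw, eeqb, cnpw, ofkr, mswm, axus, ewpr, gxev, pgxj, rbjg.
deg(ldzm) = 18; N(ldzm) = {uwvv, gijb, bkvn, sqvb, eeqb, paqy, mswm, axus, ewpr, gxev, nbez, ekqj, yhzz, zqto, rbjg, xjqa, fdmj, anko}.
Vertex dkml has 18 neighbors: ffxp, uwvv, zruz, bkvn, rroa, vrcr, cnpw, ofkr, mswm, unhg, gxev, nbez, ekqj, yhzz, ovif, npmc, fdmj, anko.
G on 37 vertices is 18-regular; SR(37,18,8,9) — a Paley graph.
Distinct eigenvalues (to 6 d.p.): [18.0, 2.541381, -3.541381].
ϑ = −N·λ_min/(λ_max−λ_min) = −37·(-sqrt(37)/2 - 1/2)/(18−(-sqrt(37)/2 - 1/2)) = sqrt(37).
= 6.0827625… (decimal).

sqrt(37)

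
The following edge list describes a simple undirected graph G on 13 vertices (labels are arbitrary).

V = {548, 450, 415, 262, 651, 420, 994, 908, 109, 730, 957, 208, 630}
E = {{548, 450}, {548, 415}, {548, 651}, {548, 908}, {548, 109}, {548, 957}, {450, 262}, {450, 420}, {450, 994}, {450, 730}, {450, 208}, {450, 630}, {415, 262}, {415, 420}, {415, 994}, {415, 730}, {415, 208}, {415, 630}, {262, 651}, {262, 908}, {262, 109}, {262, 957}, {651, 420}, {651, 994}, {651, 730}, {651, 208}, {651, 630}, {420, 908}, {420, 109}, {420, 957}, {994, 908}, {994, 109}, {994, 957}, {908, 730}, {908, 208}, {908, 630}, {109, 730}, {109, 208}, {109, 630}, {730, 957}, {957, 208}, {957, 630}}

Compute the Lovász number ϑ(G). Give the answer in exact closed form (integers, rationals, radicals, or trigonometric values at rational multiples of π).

7

N(994) = {450, 415, 651, 908, 109, 957}, |N(994)| = 6.
deg(548) = 6; N(548) = {450, 415, 651, 908, 109, 957}.
Vertex 908 has 7 neighbors: 548, 262, 420, 994, 730, 208, 630.
N(957) = {548, 262, 420, 994, 730, 208, 630}, |N(957)| = 7.
Complete 2-partite, parts [7, 6]: perfect, ϑ = α = 7.
≈ 7.0000 (to 4 d.p.).
7 ≤ 7 ≤ 7: collapsed.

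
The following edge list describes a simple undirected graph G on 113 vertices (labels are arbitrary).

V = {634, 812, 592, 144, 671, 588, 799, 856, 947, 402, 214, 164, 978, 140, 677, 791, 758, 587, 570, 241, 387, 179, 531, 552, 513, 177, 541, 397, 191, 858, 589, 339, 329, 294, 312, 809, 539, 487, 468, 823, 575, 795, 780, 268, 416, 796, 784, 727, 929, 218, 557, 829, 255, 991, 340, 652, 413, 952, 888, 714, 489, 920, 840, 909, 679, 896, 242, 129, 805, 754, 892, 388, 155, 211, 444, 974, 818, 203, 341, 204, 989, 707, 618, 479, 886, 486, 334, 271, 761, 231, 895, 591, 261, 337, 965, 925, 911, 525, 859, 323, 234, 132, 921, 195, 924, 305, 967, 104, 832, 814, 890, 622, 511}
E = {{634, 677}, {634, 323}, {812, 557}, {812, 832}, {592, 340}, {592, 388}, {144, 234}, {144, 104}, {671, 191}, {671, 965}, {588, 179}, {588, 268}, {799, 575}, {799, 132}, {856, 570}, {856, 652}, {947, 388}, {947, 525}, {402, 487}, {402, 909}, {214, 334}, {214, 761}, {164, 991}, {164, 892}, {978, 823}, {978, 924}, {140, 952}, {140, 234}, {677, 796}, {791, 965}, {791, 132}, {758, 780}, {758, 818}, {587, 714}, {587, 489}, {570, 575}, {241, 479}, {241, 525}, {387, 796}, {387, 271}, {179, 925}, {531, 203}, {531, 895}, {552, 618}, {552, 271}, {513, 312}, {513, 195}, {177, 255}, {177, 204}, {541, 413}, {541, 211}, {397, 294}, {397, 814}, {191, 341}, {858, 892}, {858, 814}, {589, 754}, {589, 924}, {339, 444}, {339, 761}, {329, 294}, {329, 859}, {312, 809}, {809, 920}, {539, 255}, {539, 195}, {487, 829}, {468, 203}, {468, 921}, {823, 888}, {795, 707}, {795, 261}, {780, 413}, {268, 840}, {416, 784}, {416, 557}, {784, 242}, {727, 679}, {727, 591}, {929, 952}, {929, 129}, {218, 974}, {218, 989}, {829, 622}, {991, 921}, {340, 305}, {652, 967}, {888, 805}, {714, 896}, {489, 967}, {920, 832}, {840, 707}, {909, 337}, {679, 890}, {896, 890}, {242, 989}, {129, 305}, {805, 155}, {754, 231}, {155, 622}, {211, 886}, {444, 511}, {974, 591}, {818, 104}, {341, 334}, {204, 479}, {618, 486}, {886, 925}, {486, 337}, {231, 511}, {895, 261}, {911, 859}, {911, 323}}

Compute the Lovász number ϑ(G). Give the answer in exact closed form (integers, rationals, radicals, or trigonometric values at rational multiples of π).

N(195) = {513, 539}, |N(195)| = 2.
N(104) = {144, 818}, |N(104)| = 2.
N(144) = {234, 104}, |N(144)| = 2.
deg(967) = 2; N(967) = {652, 489}.
G on 113 vertices is 2-regular; this is C_{113}, the 113-cycle.
spec(A) ≈ [2.0, 1.996909, 1.987646, 1.972239, 1.950736, 1.923203, 1.889726, 1.850408, 1.80537, 1.754752, 1.69871, 1.637418, 1.571064, 1.499854, 1.424009, 1.343762, 1.259361, 1.171068, 1.079155, 0.983906, 0.885616, 0.784589, 0.681137, 0.575579, 0.468242, 0.359458, 0.249563, 0.138897, 0.027801, -0.083381, -0.194305, -0.304628, -0.41401, -0.522112, -0.628601, -0.733146, -0.835425, -0.935122, -1.031929, -1.125546, -1.215684, -1.302064, -1.38442, -1.462497, -1.536053, -1.604861, -1.668709, -1.727399, -1.780749, -1.828596, -1.87079, -1.907202, -1.937718, -1.962246, -1.980708, -1.993048, -1.999227] (distinct, 6 d.p.).
Lovász: ϑ = −113(-2*cos(pi/113))/(2+-(-1)*2*cos(pi/113)) = 113*cos(pi/113)/(cos(pi/113) + 1).
≈ 56.48908 (to 5 d.p.).
Check 56 ≤ 113*cos(pi/113)/(cos(pi/113) + 1) ≤ 57: both strict.

113*cos(pi/113)/(cos(pi/113) + 1)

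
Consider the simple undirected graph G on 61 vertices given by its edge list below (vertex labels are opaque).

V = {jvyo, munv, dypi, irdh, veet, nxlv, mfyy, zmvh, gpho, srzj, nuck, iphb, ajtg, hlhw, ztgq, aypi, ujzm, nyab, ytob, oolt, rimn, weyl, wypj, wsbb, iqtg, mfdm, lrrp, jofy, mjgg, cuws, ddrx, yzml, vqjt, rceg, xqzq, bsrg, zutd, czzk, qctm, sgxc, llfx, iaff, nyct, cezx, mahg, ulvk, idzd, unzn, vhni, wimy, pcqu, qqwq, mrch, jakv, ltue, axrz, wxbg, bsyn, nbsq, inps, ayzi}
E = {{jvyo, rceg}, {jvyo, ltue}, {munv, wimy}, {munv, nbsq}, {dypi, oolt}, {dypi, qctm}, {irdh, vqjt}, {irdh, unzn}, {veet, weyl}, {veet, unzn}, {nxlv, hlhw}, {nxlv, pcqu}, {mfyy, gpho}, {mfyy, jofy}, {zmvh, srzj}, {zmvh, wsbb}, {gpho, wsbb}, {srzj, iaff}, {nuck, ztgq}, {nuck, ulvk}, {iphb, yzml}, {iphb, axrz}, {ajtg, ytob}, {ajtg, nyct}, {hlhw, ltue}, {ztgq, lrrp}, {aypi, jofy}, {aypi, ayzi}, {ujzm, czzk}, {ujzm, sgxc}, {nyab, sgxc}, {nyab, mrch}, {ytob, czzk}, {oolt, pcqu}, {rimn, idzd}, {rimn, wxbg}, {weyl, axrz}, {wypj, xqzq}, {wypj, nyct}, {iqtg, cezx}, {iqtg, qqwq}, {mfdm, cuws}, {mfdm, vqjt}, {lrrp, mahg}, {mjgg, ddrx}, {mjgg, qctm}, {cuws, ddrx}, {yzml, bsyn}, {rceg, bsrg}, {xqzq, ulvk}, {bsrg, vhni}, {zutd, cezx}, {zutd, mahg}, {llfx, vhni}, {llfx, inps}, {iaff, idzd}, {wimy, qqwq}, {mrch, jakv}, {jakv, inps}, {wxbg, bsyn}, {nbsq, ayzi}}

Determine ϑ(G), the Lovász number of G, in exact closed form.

deg(veet) = 2; N(veet) = {weyl, unzn}.
deg(mjgg) = 2; N(mjgg) = {ddrx, qctm}.
Vertex lrrp has 2 neighbors: ztgq, mahg.
N(dypi) = {oolt, qctm}, |N(dypi)| = 2.
deg(v) = 2 for all v (|V|=61); the odd cycle C_{61}.
Distinct eigenvalues (to 6 d.p.): [2.0, 1.9894, 1.957711, 1.905271, 1.832634, 1.74057, 1.630057, 1.502264, 1.358547, 1.200429, 1.029586, 0.847829, 0.657085, 0.459375, 0.256797, 0.051496, -0.154351, -0.358562, -0.558971, -0.753456, -0.939953, -1.116487, -1.281186, -1.432304, -1.56824, -1.687551, -1.788974, -1.871434, -1.934055, -1.976176, -1.997348].
Lovász (edge-transitive): ϑ = −61·(-2*cos(pi/61))/((2)−(-2*cos(pi/61))) = 61*cos(pi/61)/(cos(pi/61) + 1).
= 30.479766… (decimal).
Lovász sandwich 30 ≤ 61*cos(pi/61)/(cos(pi/61) + 1) ≤ 31: both strict.

61*cos(pi/61)/(cos(pi/61) + 1)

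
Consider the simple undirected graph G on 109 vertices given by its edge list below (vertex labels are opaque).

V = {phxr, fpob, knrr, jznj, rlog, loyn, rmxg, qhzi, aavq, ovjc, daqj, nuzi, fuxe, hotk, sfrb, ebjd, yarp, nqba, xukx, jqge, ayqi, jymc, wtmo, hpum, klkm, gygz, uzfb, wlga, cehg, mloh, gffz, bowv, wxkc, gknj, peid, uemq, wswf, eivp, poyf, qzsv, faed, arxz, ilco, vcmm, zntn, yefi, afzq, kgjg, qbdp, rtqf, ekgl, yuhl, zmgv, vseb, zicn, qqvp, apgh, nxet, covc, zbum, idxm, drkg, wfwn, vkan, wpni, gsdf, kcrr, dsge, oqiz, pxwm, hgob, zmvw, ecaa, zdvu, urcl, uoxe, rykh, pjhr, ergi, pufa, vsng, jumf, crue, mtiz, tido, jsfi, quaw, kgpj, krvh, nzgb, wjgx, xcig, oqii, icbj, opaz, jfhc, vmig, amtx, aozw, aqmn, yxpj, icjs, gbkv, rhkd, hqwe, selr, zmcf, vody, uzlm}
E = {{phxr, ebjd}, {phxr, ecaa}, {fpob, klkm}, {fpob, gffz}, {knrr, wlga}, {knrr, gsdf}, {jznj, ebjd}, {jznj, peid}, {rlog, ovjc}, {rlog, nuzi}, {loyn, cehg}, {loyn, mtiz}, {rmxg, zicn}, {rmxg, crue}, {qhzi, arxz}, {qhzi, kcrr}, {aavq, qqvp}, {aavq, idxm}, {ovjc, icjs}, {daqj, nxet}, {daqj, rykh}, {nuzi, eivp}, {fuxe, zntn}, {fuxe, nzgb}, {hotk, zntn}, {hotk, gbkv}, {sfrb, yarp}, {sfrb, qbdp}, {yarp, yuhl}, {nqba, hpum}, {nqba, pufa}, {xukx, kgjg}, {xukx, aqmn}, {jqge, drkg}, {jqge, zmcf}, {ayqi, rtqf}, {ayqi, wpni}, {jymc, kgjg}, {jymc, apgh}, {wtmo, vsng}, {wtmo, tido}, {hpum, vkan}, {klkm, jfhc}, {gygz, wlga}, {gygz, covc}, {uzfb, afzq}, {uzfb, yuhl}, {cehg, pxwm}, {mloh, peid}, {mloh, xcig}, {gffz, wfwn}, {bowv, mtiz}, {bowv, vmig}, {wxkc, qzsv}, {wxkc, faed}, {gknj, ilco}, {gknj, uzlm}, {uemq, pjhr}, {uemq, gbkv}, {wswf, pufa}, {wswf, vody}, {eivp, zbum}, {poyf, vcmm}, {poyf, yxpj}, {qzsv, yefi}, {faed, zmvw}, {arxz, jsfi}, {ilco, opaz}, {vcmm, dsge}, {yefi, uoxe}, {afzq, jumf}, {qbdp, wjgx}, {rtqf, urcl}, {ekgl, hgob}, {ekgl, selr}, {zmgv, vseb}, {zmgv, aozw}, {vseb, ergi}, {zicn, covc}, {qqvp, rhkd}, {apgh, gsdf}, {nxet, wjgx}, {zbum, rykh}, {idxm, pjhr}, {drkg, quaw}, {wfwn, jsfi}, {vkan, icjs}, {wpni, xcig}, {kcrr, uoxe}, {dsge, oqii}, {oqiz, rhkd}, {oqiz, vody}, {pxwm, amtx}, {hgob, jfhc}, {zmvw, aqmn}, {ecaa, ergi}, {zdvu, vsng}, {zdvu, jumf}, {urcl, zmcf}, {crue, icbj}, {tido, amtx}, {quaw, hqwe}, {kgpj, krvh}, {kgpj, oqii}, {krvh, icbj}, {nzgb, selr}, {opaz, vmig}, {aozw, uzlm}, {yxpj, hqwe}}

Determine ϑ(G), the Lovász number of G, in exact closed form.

deg(phxr) = 2; N(phxr) = {ebjd, ecaa}.
deg(sfrb) = 2; N(sfrb) = {yarp, qbdp}.
Vertex zdvu has 2 neighbors: vsng, jumf.
deg(tido) = 2; N(tido) = {wtmo, amtx}.
Regular of degree 2 on 109 vertices: this is C_{109}, the 109-cycle.
The 55 distinct eigenvalues: [2.0, 1.99668, 1.98672, 1.97017, 1.94707, 1.9175, 1.88157, 1.83938, 1.79108, 1.73683, 1.67682, 1.61123, 1.54029, 1.46424, 1.38332, 1.2978, 1.20797, 1.11413, 1.01659, 0.91568, 0.81172, 0.70506, 0.59606, 0.48509, 0.3725, 0.25867, 0.14399, 0.02882, -0.08644, -0.20141, -0.31572, -0.42897, -0.5408, -0.65083, -0.7587, -0.86406, -0.96654, -1.06581, -1.16154, -1.25341, -1.34111, -1.42437, -1.50289, -1.57642, -1.64471, -1.70754, -1.76469, -1.81598, -1.86125, -1.90032, -1.93309, -1.95943, -1.97927, -1.99253, -1.99917].
λ_max=2, λ_min=-2*cos(pi/109); ϑ = −109·λ_min/(λ_max−λ_min) = 109*cos(pi/109)/(cos(pi/109) + 1).
ϑ(G) ≈ 54.48868.
Check 54 ≤ 109*cos(pi/109)/(cos(pi/109) + 1) ≤ 55: both strict.

109*cos(pi/109)/(cos(pi/109) + 1)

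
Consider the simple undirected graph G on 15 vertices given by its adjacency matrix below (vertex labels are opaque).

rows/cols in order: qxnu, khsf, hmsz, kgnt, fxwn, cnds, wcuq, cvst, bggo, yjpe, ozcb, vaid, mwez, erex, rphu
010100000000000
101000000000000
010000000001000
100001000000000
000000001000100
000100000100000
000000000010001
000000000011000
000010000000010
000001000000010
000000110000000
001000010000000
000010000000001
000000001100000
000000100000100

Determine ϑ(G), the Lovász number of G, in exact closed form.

deg(khsf) = 2; N(khsf) = {qxnu, hmsz}.
Vertex kgnt has 2 neighbors: qxnu, cnds.
Vertex fxwn has 2 neighbors: bggo, mwez.
Vertex qxnu has 2 neighbors: khsf, kgnt.
Regular of degree 2 on 15 vertices: connected 2-regular on 15 ⇒ C_{15}.
Distinct eigenvalues (to 3 d.p.): [2.0, 1.827, 1.338, 0.618, -0.209, -1.0, -1.618, -1.956].
λ_max=2, λ_min=-2*cos(pi/15); ϑ = −15·λ_min/(λ_max−λ_min) = 15*cos(pi/15)/(cos(pi/15) + 1).
≈ 7.417148248 (to 9 d.p.).
α=7, χ(Ḡ)=8; ϑ=15*cos(pi/15)/(cos(pi/15) + 1) lies between (both strict).

15*cos(pi/15)/(cos(pi/15) + 1)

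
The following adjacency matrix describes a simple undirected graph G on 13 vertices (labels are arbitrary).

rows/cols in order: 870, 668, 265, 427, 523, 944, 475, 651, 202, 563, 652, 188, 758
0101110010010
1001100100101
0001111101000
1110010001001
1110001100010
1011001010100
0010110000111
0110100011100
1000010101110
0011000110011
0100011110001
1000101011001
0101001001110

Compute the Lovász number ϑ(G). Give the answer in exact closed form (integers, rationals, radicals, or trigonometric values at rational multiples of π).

sqrt(13)

deg(188) = 6; N(188) = {870, 523, 475, 202, 563, 758}.
deg(202) = 6; N(202) = {870, 944, 651, 563, 652, 188}.
deg(523) = 6; N(523) = {870, 668, 265, 475, 651, 188}.
Vertex 758 has 6 neighbors: 668, 427, 475, 563, 652, 188.
deg(v) = 6 for all v (|V|=13); Paley(13): SR with (k,λ,μ)=(6,2,3).
The 3 distinct eigenvalues: [6.0, 1.30278, -2.30278].
Lovász (edge-transitive): ϑ = −13·(-sqrt(13)/2 - 1/2)/((6)−(-sqrt(13)/2 - 1/2)) = sqrt(13).
ϑ(G) ≈ 3.6056.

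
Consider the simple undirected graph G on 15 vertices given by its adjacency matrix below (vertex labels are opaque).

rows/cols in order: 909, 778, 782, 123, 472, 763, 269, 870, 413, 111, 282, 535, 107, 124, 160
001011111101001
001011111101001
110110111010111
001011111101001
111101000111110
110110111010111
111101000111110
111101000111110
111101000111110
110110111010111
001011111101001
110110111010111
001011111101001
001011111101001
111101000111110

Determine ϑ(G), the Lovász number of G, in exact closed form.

deg(763) = 11; N(763) = {909, 778, 123, 472, 269, 870, 413, 282, 107, 124, 160}.
N(535) = {909, 778, 123, 472, 269, 870, 413, 282, 107, 124, 160}, |N(535)| = 11.
Vertex 472 has 10 neighbors: 909, 778, 782, 123, 763, 111, 282, 535, 107, 124.
N(107) = {782, 472, 763, 269, 870, 413, 111, 535, 160}, |N(107)| = 9.
Complete 3-partite, parts [6, 5, 4]: perfect, ϑ = α = 6.
Numerically 6.00000000.
Check 6 ≤ 6 ≤ 6: collapsed.

6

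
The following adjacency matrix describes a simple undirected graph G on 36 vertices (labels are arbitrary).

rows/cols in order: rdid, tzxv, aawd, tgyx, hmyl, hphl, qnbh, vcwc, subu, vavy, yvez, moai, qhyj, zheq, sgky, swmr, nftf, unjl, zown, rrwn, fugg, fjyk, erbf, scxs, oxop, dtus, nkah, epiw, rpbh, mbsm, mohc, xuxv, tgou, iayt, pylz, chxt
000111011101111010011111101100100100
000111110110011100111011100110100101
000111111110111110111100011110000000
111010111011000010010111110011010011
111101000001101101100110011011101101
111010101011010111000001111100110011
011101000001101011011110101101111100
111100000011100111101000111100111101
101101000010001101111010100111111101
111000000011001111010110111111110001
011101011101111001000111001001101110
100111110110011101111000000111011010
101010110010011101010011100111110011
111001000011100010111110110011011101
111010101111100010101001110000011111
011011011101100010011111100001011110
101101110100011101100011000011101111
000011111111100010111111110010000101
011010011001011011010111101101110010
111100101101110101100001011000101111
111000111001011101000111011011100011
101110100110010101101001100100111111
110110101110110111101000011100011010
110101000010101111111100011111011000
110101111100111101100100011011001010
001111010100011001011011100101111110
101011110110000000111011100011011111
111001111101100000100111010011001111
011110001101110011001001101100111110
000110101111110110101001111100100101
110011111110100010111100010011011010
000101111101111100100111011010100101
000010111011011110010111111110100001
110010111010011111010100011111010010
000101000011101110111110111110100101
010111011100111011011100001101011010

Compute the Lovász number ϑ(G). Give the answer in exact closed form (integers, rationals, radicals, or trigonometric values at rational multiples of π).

deg(moai) = 21; N(moai) = {rdid, tgyx, hmyl, hphl, qnbh, vcwc, vavy, yvez, zheq, sgky, swmr, unjl, zown, rrwn, fugg, epiw, rpbh, mbsm, xuxv, tgou, pylz}.
Vertex iayt has 21 neighbors: rdid, tzxv, hmyl, qnbh, vcwc, subu, yvez, zheq, sgky, swmr, nftf, unjl, rrwn, fjyk, dtus, nkah, epiw, rpbh, mbsm, xuxv, pylz.
deg(dtus) = 21; N(dtus) = {aawd, tgyx, hmyl, hphl, vcwc, vavy, zheq, sgky, unjl, rrwn, fugg, erbf, scxs, oxop, epiw, mbsm, mohc, xuxv, tgou, iayt, pylz}.
Vertex tgyx has 21 neighbors: rdid, tzxv, aawd, hmyl, qnbh, vcwc, subu, yvez, moai, nftf, rrwn, fjyk, erbf, scxs, oxop, dtus, rpbh, mbsm, xuxv, pylz, chxt.
Regular of degree 21 on 36 vertices: Kneser-type, 2-subsets of [9].
Distinct eigenvalues (to 3 d.p.): [21.0, 1.0, -6.0].
−36·(-6) / ((21)−(-6)) = 8 = ϑ(G).
≈ 8.00000 (to 5 d.p.).

8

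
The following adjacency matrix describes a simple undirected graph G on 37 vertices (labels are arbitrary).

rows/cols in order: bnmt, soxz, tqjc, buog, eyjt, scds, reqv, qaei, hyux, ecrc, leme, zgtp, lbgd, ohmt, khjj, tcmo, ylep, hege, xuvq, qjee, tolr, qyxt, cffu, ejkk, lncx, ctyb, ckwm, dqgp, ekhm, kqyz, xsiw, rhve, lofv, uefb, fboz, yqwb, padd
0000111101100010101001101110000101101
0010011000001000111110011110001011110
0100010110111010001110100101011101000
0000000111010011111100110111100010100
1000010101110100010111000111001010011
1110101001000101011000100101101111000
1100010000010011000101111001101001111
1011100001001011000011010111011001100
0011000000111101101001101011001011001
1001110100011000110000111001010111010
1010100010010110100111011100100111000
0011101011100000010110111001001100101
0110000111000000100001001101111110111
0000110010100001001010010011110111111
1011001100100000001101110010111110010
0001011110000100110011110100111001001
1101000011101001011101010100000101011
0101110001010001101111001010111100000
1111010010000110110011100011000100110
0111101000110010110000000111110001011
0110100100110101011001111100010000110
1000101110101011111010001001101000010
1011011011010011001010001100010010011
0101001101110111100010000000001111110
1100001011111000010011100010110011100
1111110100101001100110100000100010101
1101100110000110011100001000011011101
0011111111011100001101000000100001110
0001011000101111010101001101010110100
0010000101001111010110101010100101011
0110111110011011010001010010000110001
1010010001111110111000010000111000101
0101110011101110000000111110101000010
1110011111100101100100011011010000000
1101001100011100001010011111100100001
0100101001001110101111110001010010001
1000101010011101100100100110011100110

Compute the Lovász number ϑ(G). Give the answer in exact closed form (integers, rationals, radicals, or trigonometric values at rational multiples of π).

sqrt(37)

N(zgtp) = {tqjc, buog, eyjt, reqv, hyux, ecrc, leme, hege, qjee, tolr, cffu, ejkk, lncx, dqgp, xsiw, rhve, fboz, padd}, |N(zgtp)| = 18.
N(bnmt) = {eyjt, scds, reqv, qaei, ecrc, leme, khjj, ylep, xuvq, qyxt, cffu, lncx, ctyb, ckwm, rhve, uefb, fboz, padd}, |N(bnmt)| = 18.
N(soxz) = {tqjc, scds, reqv, lbgd, ylep, hege, xuvq, qjee, tolr, ejkk, lncx, ctyb, ckwm, xsiw, lofv, uefb, fboz, yqwb}, |N(soxz)| = 18.
N(kqyz) = {tqjc, qaei, ecrc, lbgd, ohmt, khjj, tcmo, hege, qjee, tolr, cffu, lncx, ckwm, ekhm, rhve, uefb, yqwb, padd}, |N(kqyz)| = 18.
Every vertex has degree 18 (N=37); strongly regular (37,18,8,9).
spec(A) ≈ [18.0, 2.5414, -3.5414] (distinct, 4 d.p.).
With N=37: ϑ(G) = 37·(-(-sqrt(37)/2 - 1/2))/(18−(-sqrt(37)/2 - 1/2)) = sqrt(37).
≈ 6.0828 (to 4 d.p.).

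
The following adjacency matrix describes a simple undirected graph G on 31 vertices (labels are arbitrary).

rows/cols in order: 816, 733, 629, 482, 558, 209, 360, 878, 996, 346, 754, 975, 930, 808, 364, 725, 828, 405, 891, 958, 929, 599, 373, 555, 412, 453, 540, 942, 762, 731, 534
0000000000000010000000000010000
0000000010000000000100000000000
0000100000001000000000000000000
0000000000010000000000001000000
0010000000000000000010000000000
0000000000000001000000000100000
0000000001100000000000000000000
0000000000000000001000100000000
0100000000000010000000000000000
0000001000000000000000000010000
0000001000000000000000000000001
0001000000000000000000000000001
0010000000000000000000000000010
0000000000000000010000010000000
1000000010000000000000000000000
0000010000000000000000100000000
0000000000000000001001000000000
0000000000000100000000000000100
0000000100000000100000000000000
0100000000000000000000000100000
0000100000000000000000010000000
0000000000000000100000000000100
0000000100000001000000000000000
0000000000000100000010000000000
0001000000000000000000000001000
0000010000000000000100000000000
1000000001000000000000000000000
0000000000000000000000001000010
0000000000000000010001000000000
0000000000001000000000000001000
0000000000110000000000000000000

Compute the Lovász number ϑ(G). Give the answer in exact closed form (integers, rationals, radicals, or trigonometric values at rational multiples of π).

N(762) = {405, 599}, |N(762)| = 2.
Vertex 942 has 2 neighbors: 412, 731.
deg(364) = 2; N(364) = {816, 996}.
Vertex 733 has 2 neighbors: 996, 958.
deg(v) = 2 for all v (|V|=31); connected 2-regular on 31 ⇒ C_{31}.
The 16 distinct eigenvalues: [2.0, 1.959, 1.838, 1.642, 1.378, 1.058, 0.695, 0.303, -0.101, -0.501, -0.881, -1.224, -1.518, -1.749, -1.908, -1.99].
With N=31: ϑ(G) = 31·(-(-1)*2*cos(pi/31))/(2−(-2*cos(pi/31))) = 31*cos(pi/31)/(cos(pi/31) + 1).
≈ 15.46013499 (to 8 d.p.).
Lovász sandwich 15 ≤ 31*cos(pi/31)/(cos(pi/31) + 1) ≤ 16: both strict.

31*cos(pi/31)/(cos(pi/31) + 1)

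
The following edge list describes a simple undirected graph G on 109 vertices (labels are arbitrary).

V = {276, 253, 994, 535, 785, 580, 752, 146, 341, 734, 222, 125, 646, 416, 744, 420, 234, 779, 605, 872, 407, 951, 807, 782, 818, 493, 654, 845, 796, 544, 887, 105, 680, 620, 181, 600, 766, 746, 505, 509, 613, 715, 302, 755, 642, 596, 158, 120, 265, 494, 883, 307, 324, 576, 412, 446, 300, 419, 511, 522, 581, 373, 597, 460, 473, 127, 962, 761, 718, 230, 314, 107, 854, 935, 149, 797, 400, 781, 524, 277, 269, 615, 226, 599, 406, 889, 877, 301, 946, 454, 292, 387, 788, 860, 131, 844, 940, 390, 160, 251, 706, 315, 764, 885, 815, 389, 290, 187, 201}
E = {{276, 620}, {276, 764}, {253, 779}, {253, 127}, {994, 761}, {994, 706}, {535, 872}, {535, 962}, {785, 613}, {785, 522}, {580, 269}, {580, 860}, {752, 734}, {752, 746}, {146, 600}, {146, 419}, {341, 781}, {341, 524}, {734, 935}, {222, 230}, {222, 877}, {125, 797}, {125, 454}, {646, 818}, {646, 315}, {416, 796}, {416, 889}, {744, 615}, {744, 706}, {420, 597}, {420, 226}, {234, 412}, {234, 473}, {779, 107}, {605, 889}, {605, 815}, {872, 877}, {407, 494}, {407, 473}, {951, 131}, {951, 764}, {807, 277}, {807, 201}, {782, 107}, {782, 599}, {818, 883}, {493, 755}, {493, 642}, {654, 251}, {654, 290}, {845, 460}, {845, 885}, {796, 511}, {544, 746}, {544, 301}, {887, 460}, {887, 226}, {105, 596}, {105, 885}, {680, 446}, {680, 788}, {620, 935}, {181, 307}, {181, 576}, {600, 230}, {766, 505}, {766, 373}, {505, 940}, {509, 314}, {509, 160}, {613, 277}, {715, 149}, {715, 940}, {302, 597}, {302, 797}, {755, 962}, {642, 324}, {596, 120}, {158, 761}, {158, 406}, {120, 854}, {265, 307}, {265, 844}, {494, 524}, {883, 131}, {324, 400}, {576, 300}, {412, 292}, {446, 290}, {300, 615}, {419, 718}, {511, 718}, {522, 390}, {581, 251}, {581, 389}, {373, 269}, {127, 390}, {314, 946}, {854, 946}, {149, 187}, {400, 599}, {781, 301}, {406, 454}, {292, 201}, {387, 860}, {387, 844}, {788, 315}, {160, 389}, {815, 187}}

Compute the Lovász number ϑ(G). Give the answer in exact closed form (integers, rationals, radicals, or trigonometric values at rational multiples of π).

deg(766) = 2; N(766) = {505, 373}.
deg(127) = 2; N(127) = {253, 390}.
Vertex 125 has 2 neighbors: 797, 454.
deg(300) = 2; N(300) = {576, 615}.
2-regular, N=109; the odd cycle C_{109}.
The 55 distinct eigenvalues: [2.0, 1.996678, 1.986723, 1.970169, 1.94707, 1.917503, 1.881566, 1.839379, 1.791082, 1.736834, 1.676818, 1.611231, 1.540291, 1.464235, 1.383315, 1.2978, 1.207973, 1.114134, 1.016594, 0.915677, 0.811718, 0.705062, 0.596064, 0.485087, 0.372497, 0.258671, 0.143985, 0.028821, -0.086439, -0.201412, -0.315715, -0.42897, -0.5408, -0.650834, -0.758705, -0.864056, -0.966537, -1.065807, -1.161536, -1.253407, -1.341115, -1.424367, -1.502888, -1.576416, -1.644707, -1.707535, -1.764691, -1.815985, -1.861246, -1.900324, -1.933089, -1.959433, -1.979268, -1.992528, -1.999169].
λ_max=2, λ_min=-2*cos(pi/109); ϑ = −109·λ_min/(λ_max−λ_min) = 109*cos(pi/109)/(cos(pi/109) + 1).
≈ 54.488680 (to 6 d.p.).
54 ≤ 109*cos(pi/109)/(cos(pi/109) + 1) ≤ 55: both strict.

109*cos(pi/109)/(cos(pi/109) + 1)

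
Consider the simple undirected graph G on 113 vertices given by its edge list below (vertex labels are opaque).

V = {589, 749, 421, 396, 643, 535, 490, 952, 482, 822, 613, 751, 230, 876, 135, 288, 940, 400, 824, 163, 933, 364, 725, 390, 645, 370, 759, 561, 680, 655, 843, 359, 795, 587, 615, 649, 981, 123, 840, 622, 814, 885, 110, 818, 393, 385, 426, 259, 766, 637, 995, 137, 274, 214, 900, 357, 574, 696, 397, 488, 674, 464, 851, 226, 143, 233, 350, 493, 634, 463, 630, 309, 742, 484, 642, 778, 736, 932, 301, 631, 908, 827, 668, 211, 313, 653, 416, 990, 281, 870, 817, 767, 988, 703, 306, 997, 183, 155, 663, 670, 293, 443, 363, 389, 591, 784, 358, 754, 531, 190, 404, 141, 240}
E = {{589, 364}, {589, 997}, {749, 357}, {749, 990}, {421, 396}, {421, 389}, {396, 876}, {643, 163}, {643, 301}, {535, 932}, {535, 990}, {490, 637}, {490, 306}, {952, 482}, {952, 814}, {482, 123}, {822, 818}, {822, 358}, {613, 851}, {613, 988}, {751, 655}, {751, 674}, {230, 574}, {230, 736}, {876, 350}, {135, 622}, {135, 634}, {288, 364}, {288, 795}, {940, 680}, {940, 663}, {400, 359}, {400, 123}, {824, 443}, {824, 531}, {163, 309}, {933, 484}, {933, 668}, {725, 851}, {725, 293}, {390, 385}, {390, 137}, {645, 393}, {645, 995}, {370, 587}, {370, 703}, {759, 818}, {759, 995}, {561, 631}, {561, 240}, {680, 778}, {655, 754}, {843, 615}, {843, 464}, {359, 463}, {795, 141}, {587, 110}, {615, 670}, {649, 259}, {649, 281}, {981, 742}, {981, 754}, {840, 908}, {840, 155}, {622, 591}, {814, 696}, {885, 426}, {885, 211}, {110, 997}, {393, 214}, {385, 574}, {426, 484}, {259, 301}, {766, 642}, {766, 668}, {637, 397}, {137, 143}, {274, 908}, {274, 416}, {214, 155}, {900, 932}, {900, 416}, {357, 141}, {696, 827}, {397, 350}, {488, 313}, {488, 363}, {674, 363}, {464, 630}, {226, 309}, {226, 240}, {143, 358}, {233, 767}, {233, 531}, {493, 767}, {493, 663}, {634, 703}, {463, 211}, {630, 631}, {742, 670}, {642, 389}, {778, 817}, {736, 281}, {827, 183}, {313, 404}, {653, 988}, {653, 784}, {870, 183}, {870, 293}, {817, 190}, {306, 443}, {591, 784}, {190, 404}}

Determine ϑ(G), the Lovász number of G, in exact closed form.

N(288) = {364, 795}, |N(288)| = 2.
N(190) = {817, 404}, |N(190)| = 2.
Vertex 313 has 2 neighbors: 488, 404.
deg(749) = 2; N(749) = {357, 990}.
Regular of degree 2 on 113 vertices: connected 2-regular on 113 ⇒ C_{113}.
Distinct eigenvalues (to 4 d.p.): [2.0, 1.9969, 1.9876, 1.9722, 1.9507, 1.9232, 1.8897, 1.8504, 1.8054, 1.7548, 1.6987, 1.6374, 1.5711, 1.4999, 1.424, 1.3438, 1.2594, 1.1711, 1.0792, 0.9839, 0.8856, 0.7846, 0.6811, 0.5756, 0.4682, 0.3595, 0.2496, 0.1389, 0.0278, -0.0834, -0.1943, -0.3046, -0.414, -0.5221, -0.6286, -0.7331, -0.8354, -0.9351, -1.0319, -1.1255, -1.2157, -1.3021, -1.3844, -1.4625, -1.5361, -1.6049, -1.6687, -1.7274, -1.7807, -1.8286, -1.8708, -1.9072, -1.9377, -1.9622, -1.9807, -1.993, -1.9992].
With N=113: ϑ(G) = 113·(-(-1)*2*cos(pi/113))/(2−(-2*cos(pi/113))) = 113*cos(pi/113)/(cos(pi/113) + 1).
≈ 56.48908 (to 5 d.p.).
Lovász sandwich 56 ≤ 113*cos(pi/113)/(cos(pi/113) + 1) ≤ 57: both strict.

113*cos(pi/113)/(cos(pi/113) + 1)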